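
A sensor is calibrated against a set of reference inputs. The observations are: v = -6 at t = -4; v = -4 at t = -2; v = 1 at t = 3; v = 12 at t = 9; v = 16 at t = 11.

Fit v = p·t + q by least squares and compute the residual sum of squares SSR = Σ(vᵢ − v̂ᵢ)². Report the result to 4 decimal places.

SSR = 7.1316

The normal equations are: 231·p + 17·q = 319;  17·p + 5·q = 19.
Eliminating q: 5·(row 1) − 17·(row 2) gives 866·p = 5·319 − 17·19 = 1272, so p = 636/433.
Then q = (19 − 17·(636/433))/5 = -517/433.
Residuals: 463/433, 57/433, -958/433, -11/433, 449/433; SSR = 3088/433.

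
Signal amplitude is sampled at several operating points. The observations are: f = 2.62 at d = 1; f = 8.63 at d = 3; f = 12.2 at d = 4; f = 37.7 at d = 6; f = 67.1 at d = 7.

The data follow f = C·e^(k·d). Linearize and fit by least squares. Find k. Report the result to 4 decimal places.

Linearized form: ln f = k·d + ln C. From the 5 transformed points,
Σd = 21.0000, Σ(d)² = 111.0000, Σln f = 13.4557, Σd·ln f = 68.6559.
Equations: 111.0000·k + 21.0000·ln C = 68.6559;  21.0000·k + 5·ln C = 13.4557.
Δ = 111.0000·5 − (21.0000)² = 114.0000; k = (68.6559·5 − 21.0000·13.4557)/114.0000 = 0.53254, ln C = (111.0000·13.4557 − 21.0000·68.6559)/114.0000 = 0.45446.

k = 0.5325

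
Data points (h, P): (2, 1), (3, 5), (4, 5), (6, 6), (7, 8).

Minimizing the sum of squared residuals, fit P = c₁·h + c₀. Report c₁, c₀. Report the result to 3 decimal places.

Compute the Gram sums: Σh·h = 114, Σh = 22, Σ1 = 5.
Moment sums: Σh·P = 129, ΣP = 25.
XᵀX·[c₁, c₀]ᵀ = XᵀP becomes [[114, 22]; [22, 5]]·[c₁, c₀]ᵀ = [129, 25]ᵀ.
Determinant 114·5 − 22² = 86.
c₁ = (129·5 − 22·25)/86 = 95/86; c₀ = (114·25 − 22·129)/86 = 6/43.

c₁ = 1.105, c₀ = 0.140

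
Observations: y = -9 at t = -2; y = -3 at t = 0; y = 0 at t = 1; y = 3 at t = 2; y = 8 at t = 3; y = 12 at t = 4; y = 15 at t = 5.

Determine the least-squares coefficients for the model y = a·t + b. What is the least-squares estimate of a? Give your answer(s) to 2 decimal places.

a = 3.52

The normal equations are: 59·a + 13·b = 171;  13·a + 7·b = 26.
(Σt·t = 59, Σt = 13, Σ1 = 7, Σt·y = 171, Σy = 26.)
Eliminating b: 7·(row 1) − 13·(row 2) gives 244·a = 7·171 − 13·26 = 859, so a = 859/244.
Then b = (26 − 13·(859/244))/7 = -689/244.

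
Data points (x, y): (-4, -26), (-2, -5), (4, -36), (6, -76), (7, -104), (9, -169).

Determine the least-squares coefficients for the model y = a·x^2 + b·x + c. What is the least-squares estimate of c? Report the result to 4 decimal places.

c = 0.6125

Entries of MᵀM: Σx^2·x^2 = 10786, Σx^2·x = 1280, Σx^2 = 202, Σx·x = 202, Σx = 20, Σ1 = 6.
And Σx^2·y = -22533, Σx·y = -2735, Σy = -416.
Row-reducing yields a = -72019/36708, b = -10720/9177, c = 7495/12236.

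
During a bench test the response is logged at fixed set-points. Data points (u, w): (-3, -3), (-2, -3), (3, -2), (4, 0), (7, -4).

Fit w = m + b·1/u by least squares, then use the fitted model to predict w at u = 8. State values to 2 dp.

ŵ = -2.13

Forming MᵀM = [[5, -3/28]; [-3/28, 3917/7056]] and Mᵀw = [-12, 53/42]ᵀ gives MᵀM·[m, b]ᵀ = Mᵀw.
Determinant 5·(3917/7056) − (-3/28)² = 1219/441.
m = ((-12)·(3917/7056) − (-3/28)·(53/42))/(1219/441) = -23025/9752; b = (5·(53/42) − (-3/28)·(-12))/(1219/441) = 4431/2438.
At u = 8: ŵ = (-23025/9752)·(1) + (4431/2438)·(1/8) = -41619/19504.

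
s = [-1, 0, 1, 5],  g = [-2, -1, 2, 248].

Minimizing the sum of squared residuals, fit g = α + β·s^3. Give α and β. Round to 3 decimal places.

The normal equations are: 4·α + 125·β = 247;  125·α + 15627·β = 31004.
(Σ1 = 4, Σs^3 = 125, Σs^3·s^3 = 15627, Σg = 247, Σs^3·g = 31004.)
Determinant 4·15627 − 125² = 46883.
α = (247·15627 − 125·31004)/46883 = -15631/46883; β = (4·31004 − 125·247)/46883 = 93141/46883.

α = -0.333, β = 1.987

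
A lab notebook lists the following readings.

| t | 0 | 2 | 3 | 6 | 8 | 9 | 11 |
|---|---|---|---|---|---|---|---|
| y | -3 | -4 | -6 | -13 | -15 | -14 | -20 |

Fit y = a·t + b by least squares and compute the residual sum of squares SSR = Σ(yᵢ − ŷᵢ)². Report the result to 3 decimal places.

SSR = 10.539

XᵀX·[a, b]ᵀ = Xᵀy reads: 315·a + 39·b = -570;  39·a + 7·b = -75.
(Σt·t = 315, Σt = 39, Σ1 = 7, Σt·y = -570, Σy = -75.)
Eliminating b: 7·(row 1) − 39·(row 2) gives 684·a = 7·(-570) − 39·(-75) = -1065, so a = -355/228.
Then b = ((-75) − 39·(-355/228))/7 = -155/76.
Residuals: -73/76, 263/228, 27/38, -123/76, -115/228, 39/19, -5/6; SSR = 801/76.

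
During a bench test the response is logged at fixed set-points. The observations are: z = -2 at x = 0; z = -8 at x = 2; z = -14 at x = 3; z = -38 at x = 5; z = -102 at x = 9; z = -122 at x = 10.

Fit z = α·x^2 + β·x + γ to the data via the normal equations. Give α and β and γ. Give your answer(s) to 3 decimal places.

Compute the Gram sums: Σx^2·x^2 = 17283, Σx^2·x = 1889, Σx^2 = 219, Σx·x = 219, Σx = 29, Σ1 = 6.
For Mᵀz: Σx^2·z = -21570, Σx·z = -2386, Σz = -286.
MᵀM·[α, β, γ]ᵀ = Mᵀz becomes [[17283, 1889, 219]; [1889, 219, 29]; [219, 29, 6]]·[α, β, γ]ᵀ = [-21570, -2386, -286]ᵀ.
Row-reducing yields α = -5993/5808, β = -3603/1936, γ = -1465/1452.

α = -1.032, β = -1.861, γ = -1.009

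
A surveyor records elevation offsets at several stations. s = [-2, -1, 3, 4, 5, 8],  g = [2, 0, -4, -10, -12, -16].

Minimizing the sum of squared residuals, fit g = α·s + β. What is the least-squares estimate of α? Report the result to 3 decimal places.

α = -1.845

From the data, Σs·s = 119, Σs = 17, Σ1 = 6.
Moment sums: Σs·g = -244, Σg = -40.
Δ = 119·6 − 17² = 425.
α = ((-244)·6 − 17·(-40))/425 = -784/425; β = (119·(-40) − 17·(-244))/425 = -36/25.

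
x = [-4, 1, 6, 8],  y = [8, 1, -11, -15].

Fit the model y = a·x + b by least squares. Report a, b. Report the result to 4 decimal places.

a = -1.9625, b = 1.1470

Sums needed: Σx·x = 117, Σx = 11, Σ1 = 4.
And Σx·y = -217, Σy = -17.
det = 117·4 − 11² = 347.
a = ((-217)·4 − 11·(-17))/347 = -681/347; b = (117·(-17) − 11·(-217))/347 = 398/347.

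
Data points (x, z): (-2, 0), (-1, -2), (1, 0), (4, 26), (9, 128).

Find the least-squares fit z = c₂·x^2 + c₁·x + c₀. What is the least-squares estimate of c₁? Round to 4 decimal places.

Entries of AᵀA: Σx^2·x^2 = 6835, Σx^2·x = 785, Σx^2 = 103, Σx·x = 103, Σx = 11, Σ1 = 5.
And Σx^2·z = 10782, Σx·z = 1258, Σz = 152.
So AᵀA·[c₂, c₁, c₀]ᵀ = Aᵀz: [[6835, 785, 103]; [785, 103, 11]; [103, 11, 5]]·[c₂, c₁, c₀]ᵀ = [10782, 1258, 152]ᵀ.
Row-reducing yields c₂ = 108931/74487, c₁ = 101131/74487, c₀ = -9622/3547.

c₁ = 1.3577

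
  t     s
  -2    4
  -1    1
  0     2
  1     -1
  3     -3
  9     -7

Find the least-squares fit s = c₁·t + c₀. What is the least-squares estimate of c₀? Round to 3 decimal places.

c₀ = 0.916

Setting ∂/∂c₁ … = 0 gives: 96·c₁ + 10·c₀ = -82;  10·c₁ + 6·c₀ = -4.
(Σt·t = 96, Σt = 10, Σ1 = 6, Σt·s = -82, Σs = -4.)
det = 96·6 − 10² = 476.
c₁ = ((-82)·6 − 10·(-4))/476 = -113/119; c₀ = (96·(-4) − 10·(-82))/476 = 109/119.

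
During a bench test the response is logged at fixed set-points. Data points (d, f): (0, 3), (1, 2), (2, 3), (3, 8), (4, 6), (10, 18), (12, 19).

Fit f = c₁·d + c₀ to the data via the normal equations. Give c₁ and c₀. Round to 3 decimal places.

c₁ = 1.521, c₀ = 1.474

Entries of XᵀX: Σd·d = 274, Σd = 32, Σ1 = 7.
For Xᵀf: Σd·f = 464, Σf = 59.
XᵀX·[c₁, c₀]ᵀ = Xᵀf becomes [[274, 32]; [32, 7]]·[c₁, c₀]ᵀ = [464, 59]ᵀ.
det = 274·7 − 32² = 894.
c₁ = (464·7 − 32·59)/894 = 680/447; c₀ = (274·59 − 32·464)/894 = 659/447.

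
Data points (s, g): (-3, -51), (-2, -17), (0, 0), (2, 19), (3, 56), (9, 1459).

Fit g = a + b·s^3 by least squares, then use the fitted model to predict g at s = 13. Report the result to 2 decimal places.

The normal equations are: 6·a + 729·b = 1466;  729·a + 533027·b = 1066788.
(Σ1 = 6, Σs^3 = 729, Σs^3·s^3 = 533027, Σg = 1466, Σs^3·g = 1066788.)
Determinant 6·533027 − 729² = 2666721.
a = (1466·533027 − 729·1066788)/2666721 = 3729130/2666721; b = (6·1066788 − 729·1466)/2666721 = 1777338/888907.
At s = 13: ĝ = (3729130/2666721)·(1) + (1777338/888907)·(2197) = 19760816/4497.

ĝ = 4394.22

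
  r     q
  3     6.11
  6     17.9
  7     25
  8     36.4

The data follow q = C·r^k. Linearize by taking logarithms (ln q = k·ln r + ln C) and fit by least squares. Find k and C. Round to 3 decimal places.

k = 1.749, C = 0.864

Let Y = ln q. Fitting Y = k·ln r + ln C by least squares:
Over the data: Σln r = 6.9157, Σ(ln r)² = 12.5280, Σln q = 11.5082, Σln r·ln q = 20.8956.
Normal system: [[12.5280, 6.9157]; [6.9157, 4]]·[k, ln C]ᵀ = [20.8956, 11.5082]ᵀ.
Solving (det = 2.2847): k = 1.74861, ln C = -0.14618, so C = exp(-0.14618) = 0.86400.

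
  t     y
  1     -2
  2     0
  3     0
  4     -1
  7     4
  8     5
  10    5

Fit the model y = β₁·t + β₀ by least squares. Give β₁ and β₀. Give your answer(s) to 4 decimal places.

β₁ = 0.8382, β₀ = -2.6197

The normal equations are: 243·β₁ + 35·β₀ = 112;  35·β₁ + 7·β₀ = 11.
Eliminating β₀: 7·(row 1) − 35·(row 2) gives 476·β₁ = 7·112 − 35·11 = 399, so β₁ = 57/68.
Then β₀ = (11 − 35·(57/68))/7 = -1247/476.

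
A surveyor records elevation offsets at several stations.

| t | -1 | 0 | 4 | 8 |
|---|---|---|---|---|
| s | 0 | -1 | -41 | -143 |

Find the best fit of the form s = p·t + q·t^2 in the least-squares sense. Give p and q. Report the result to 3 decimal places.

With design matrix M, MᵀM = [[81, 575]; [575, 4353]] and Mᵀs = [-1308, -9808]ᵀ.
Δ = 81·4353 − 575² = 21968.
p = ((-1308)·4353 − 575·(-9808))/21968 = -13531/5492; q = (81·(-9808) − 575·(-1308))/21968 = -10587/5492.

p = -2.464, q = -1.928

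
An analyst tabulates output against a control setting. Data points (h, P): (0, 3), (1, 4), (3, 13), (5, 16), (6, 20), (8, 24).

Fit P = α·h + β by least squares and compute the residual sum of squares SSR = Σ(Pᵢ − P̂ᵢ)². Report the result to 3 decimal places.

The normal system MᵀM·[α, β]ᵀ = MᵀP is [[135, 23]; [23, 6]]·[α, β]ᵀ = [435, 80]ᵀ.
Eliminating β: 6·(row 1) − 23·(row 2) gives 281·α = 6·435 − 23·80 = 770, so α = 770/281.
Then β = (80 − 23·(770/281))/6 = 795/281.
Residuals: 48/281, -441/281, 548/281, -149/281, 205/281, -211/281; SSR = 2156/281.

SSR = 7.673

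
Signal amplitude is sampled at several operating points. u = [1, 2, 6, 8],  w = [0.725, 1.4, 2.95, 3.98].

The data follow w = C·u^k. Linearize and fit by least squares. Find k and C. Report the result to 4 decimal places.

Let Y = ln w. Fitting Y = k·ln u + ln C by least squares:
Sums: Σln u = 4.5643, Σ(ln u)² = 8.0149, Σln w = 2.4780, Σln u·ln w = 5.0439.
Normal system: [[8.0149, 4.5643]; [4.5643, 4]]·[k, ln C]ᵀ = [5.0439, 2.4780]ᵀ.
Δ = 8.0149·4 − (4.5643)² = 11.2265; k = (5.0439·4 − 4.5643·2.4780)/11.2265 = 0.78966, ln C = (8.0149·2.4780 − 4.5643·5.0439)/11.2265 = -0.28158, so C = exp(-0.28158) = 0.75459.

k = 0.7897, C = 0.7546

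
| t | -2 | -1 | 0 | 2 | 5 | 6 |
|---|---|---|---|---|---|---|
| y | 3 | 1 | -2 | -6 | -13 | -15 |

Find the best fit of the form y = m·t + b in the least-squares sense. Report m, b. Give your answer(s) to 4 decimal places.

m = -2.2625, b = -1.5625

Sums needed: Σt·t = 70, Σt = 10, Σ1 = 6.
And Σt·y = -174, Σy = -32.
XᵀX·[m, b]ᵀ = Xᵀy becomes [[70, 10]; [10, 6]]·[m, b]ᵀ = [-174, -32]ᵀ.
Determinant 70·6 − 10² = 320.
m = ((-174)·6 − 10·(-32))/320 = -181/80; b = (70·(-32) − 10·(-174))/320 = -25/16.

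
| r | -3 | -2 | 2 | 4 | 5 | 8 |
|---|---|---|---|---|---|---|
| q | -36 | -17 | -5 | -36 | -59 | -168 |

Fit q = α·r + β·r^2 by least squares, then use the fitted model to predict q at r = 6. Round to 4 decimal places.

AᵀA·[α, β]ᵀ = Aᵀq reads: 122·α + 674·β = -1651;  674·α + 5090·β = -13215.
Determinant 122·5090 − 674² = 166704.
α = ((-1651)·5090 − 674·(-13215))/166704 = 62915/20838; β = (122·(-13215) − 674·(-1651))/166704 = -31216/10419.
At r = 6: q̂ = (62915/20838)·(6) + (-31216/10419)·(36) = -311677/3473.

q̂ = -89.7429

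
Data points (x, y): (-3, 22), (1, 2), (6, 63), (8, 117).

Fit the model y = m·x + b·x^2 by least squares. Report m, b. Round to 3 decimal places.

m = -1.341, b = 1.991

Compute the Gram sums: Σx·x = 110, Σx·x^2 = 702, Σx^2·x^2 = 5474.
Right-hand side: Σx·y = 1250, Σx^2·y = 9956.
det = 110·5474 − 702² = 109336.
m = (1250·5474 − 702·9956)/109336 = -36653/27334; b = (110·9956 − 702·1250)/109336 = 54415/27334.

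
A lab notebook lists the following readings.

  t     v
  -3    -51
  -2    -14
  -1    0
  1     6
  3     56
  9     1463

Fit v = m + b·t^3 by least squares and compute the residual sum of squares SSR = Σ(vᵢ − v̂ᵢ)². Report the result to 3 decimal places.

Forming XᵀX = [[6, 721]; [721, 532965]] and Xᵀv = [1460, 1069534]ᵀ gives XᵀX·[m, b]ᵀ = Xᵀv.
Δ = 6·532965 − 721² = 2677949.
m = (1460·532965 − 721·1069534)/2677949 = 6994886/2677949; b = (6·1069534 − 721·1460)/2677949 = 5364544/2677949.
Residuals: 1272403/2677949, -1569820/2677949, -1630342/2677949, 3708264/2677949, -1872430/2677949, 91925/2677949; SSR = 8964706/2677949.

SSR = 3.348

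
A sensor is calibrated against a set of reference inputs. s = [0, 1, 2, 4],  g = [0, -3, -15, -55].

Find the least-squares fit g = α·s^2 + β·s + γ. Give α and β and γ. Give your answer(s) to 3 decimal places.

α = -3.250, β = -0.850, γ = 0.300

Sums needed: Σs^2·s^2 = 273, Σs^2·s = 73, Σs^2 = 21, Σs·s = 21, Σs = 7, Σ1 = 4.
And Σs^2·g = -943, Σs·g = -253, Σg = -73.
XᵀX·[α, β, γ]ᵀ = Xᵀg becomes [[273, 73, 21]; [73, 21, 7]; [21, 7, 4]]·[α, β, γ]ᵀ = [-943, -253, -73]ᵀ.
Row-reducing yields α = -13/4, β = -17/20, γ = 3/10.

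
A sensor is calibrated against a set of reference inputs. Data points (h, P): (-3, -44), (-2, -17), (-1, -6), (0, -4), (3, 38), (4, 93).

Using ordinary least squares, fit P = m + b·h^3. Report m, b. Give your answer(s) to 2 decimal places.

The normal equations are: 6·m + 55·b = 60;  55·m + 5619·b = 8308.
(Σ1 = 6, Σh^3 = 55, Σh^3·h^3 = 5619, ΣP = 60, Σh^3·P = 8308.)
Eliminating b: 5619·(row 1) − 55·(row 2) gives 30689·m = 5619·60 − 55·8308 = -119800, so m = -119800/30689.
Then b = (8308 − 55·(-119800/30689))/5619 = 46548/30689.

m = -3.90, b = 1.52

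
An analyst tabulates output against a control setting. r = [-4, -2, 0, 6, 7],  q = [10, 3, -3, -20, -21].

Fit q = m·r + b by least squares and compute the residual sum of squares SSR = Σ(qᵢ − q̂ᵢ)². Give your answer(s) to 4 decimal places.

With design matrix X, XᵀX = [[105, 7]; [7, 5]] and Xᵀq = [-313, -31]ᵀ.
Eliminating b: 5·(row 1) − 7·(row 2) gives 476·m = 5·(-313) − 7·(-31) = -1348, so m = -337/119.
Then b = ((-31) − 7·(-337/119))/5 = -38/17.
Residuals: 108/119, -3/7, -13/17, -92/119, 18/17; SSR = 394/119.

SSR = 3.3109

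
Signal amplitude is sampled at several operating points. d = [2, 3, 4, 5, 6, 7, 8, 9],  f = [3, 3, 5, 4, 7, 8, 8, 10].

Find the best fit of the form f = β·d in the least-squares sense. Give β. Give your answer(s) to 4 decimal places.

Entries of MᵀM: Σd·d = 284.
Right-hand side: Σd·f = 307.
MᵀM·[β]ᵀ = Mᵀf becomes [[284]]·[β]ᵀ = [307]ᵀ.
Hence β = 307 / 284 ≈ 1.08099.

β = 1.0810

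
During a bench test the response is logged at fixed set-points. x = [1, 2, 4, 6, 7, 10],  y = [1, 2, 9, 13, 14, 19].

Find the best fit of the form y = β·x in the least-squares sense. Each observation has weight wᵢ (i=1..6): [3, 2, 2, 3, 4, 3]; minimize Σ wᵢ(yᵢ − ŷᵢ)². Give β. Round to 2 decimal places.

Setting ∂/∂β … = 0 gives: 647·β = 1279.
(Σwᵢ·x·x = 647, Σwᵢ·x·y = 1279.)
Hence β = 1279 / 647 ≈ 1.97682.

β = 1.98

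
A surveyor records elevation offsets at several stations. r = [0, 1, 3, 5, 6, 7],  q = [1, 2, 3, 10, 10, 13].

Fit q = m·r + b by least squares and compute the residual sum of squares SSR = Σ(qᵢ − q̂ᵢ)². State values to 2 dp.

The normal equations are: 120·m + 22·b = 212;  22·m + 6·b = 39.
(Σr·r = 120, Σr = 22, Σ1 = 6, Σr·q = 212, Σq = 39.)
Determinant 120·6 − 22² = 236.
m = (212·6 − 22·39)/236 = 207/118; b = (120·39 − 22·212)/236 = 4/59.
Residuals: 55/59, 21/118, -275/118, 137/118, -35/59, 77/118; SSR = 499/59.

SSR = 8.46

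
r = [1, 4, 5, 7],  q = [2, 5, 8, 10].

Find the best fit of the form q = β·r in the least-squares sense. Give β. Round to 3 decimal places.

The normal system MᵀM·[β]ᵀ = Mᵀq is [[91]]·[β]ᵀ = [132]ᵀ.
β = 132/91 = 1.45055.

β = 1.451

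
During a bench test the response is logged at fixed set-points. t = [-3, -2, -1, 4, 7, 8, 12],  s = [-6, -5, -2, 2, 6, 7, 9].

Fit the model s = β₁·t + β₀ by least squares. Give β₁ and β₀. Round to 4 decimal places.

β₁ = 1.0354, β₀ = -2.1264

Normal-equation sums: Σt·t = 287, Σt = 25, Σ1 = 7.
Right-hand side: Σt·s = 244, Σs = 11.
AᵀA·[β₁, β₀]ᵀ = Aᵀs becomes [[287, 25]; [25, 7]]·[β₁, β₀]ᵀ = [244, 11]ᵀ.
det = 287·7 − 25² = 1384.
β₁ = (244·7 − 25·11)/1384 = 1433/1384; β₀ = (287·11 − 25·244)/1384 = -2943/1384.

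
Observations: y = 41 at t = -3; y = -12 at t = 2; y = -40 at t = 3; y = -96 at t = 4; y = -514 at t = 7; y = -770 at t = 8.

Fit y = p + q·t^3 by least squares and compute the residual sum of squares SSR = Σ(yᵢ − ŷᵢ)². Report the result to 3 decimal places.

AᵀA·[p, q]ᵀ = Aᵀy reads: 6·p + 927·q = -1391;  927·p + 385411·q = -578969.
(Σ1 = 6, Σt^3 = 927, Σt^3·t^3 = 385411, Σy = -1391, Σt^3·y = -578969.)
det = 6·385411 − 927² = 1453137.
p = ((-1391)·385411 − 927·(-578969))/1453137 = 85366/207591; q = (6·(-578969) − 927·(-1391))/1453137 = -104017/69197.
Residuals: 488/207591, -80050/207591, 36371/207591, -42838/207591, 246353/207591, -160324/207591; SSR = 462254/207591.

SSR = 2.227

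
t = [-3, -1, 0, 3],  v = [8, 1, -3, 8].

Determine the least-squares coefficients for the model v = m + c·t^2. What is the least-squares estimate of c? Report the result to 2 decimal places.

c = 1.08

The normal equations are: 4·m + 19·c = 14;  19·m + 163·c = 145.
det = 4·163 − 19² = 291.
m = (14·163 − 19·145)/291 = -473/291; c = (4·145 − 19·14)/291 = 314/291.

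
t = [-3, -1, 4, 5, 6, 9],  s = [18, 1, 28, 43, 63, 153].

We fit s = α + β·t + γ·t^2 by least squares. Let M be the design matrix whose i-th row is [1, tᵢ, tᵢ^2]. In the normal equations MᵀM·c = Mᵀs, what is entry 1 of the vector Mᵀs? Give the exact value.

306

Entry 1 ↔ basis 1, so (Mᵀs)_{1} = Σᵢ sᵢ = (1)·(18) + (1)·(1) + (1)·(28) + (1)·(43) + (1)·(63) + (1)·(153) = 306.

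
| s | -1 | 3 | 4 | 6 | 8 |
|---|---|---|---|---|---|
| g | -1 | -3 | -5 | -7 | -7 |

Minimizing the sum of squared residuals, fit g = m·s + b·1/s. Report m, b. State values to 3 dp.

m = -1.067, b = 1.677

The normal system MᵀM·[m, b]ᵀ = Mᵀg is [[126, 5]; [5, 701/576]]·[m, b]ᵀ = [-126, -79/24]ᵀ.
Eliminating b: (701/576)·(row 1) − 5·(row 2) gives (4107/32)·m = (701/576)·(-126) − 5·(-79/24) = -13141/96, so m = -13141/12321.
Then b = ((-79/24) − 5·(-13141/12321))/(701/576) = 2296/1369.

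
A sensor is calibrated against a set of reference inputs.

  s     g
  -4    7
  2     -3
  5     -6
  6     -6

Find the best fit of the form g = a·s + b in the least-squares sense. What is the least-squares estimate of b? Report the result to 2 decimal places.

Compute the Gram sums: Σs·s = 81, Σs = 9, Σ1 = 4.
Right-hand side: Σs·g = -100, Σg = -8.
Normal equations: [[81, 9]; [9, 4]]·[a, b]ᵀ = [-100, -8]ᵀ.
Δ = 81·4 − 9² = 243.
a = ((-100)·4 − 9·(-8))/243 = -328/243; b = (81·(-8) − 9·(-100))/243 = 28/27.

b = 1.04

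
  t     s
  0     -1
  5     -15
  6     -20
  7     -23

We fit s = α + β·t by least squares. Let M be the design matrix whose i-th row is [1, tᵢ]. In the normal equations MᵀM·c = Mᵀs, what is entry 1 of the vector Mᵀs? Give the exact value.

-59

Entry 1 ↔ basis 1, so (Mᵀs)_{1} = Σᵢ sᵢ = (1)·(-1) + (1)·(-15) + (1)·(-20) + (1)·(-23) = -59.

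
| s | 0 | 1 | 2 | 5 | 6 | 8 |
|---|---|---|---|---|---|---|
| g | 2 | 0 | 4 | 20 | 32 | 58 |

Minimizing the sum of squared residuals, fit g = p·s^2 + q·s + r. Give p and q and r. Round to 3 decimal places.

p = 1.067, q = -1.467, r = 1.600

Forming XᵀX = [[6034, 862, 130]; [862, 130, 22]; [130, 22, 6]] and Xᵀg = [5380, 764, 116]ᵀ gives XᵀX·[p, q, r]ᵀ = Xᵀg.
Solving the 3×3 system (Gaussian elimination) gives p = 16/15, q = -22/15, r = 8/5.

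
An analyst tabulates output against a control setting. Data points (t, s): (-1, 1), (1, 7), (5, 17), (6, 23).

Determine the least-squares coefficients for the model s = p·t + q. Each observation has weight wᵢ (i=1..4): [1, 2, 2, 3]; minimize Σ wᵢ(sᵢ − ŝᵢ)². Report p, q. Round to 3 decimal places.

Normal-equation sums: Σwᵢ·t·t = 161, Σwᵢ·t = 29, Σwᵢ·1 = 8.
Moment sums: Σwᵢ·t·s = 597, Σwᵢ·s = 118.
So AᵀWA·[p, q]ᵀ = AᵀWs: [[161, 29]; [29, 8]]·[p, q]ᵀ = [597, 118]ᵀ.
Eliminating q: 8·(row 1) − 29·(row 2) gives 447·p = 8·597 − 29·118 = 1354, so p = 1354/447.
Then q = (118 − 29·(1354/447))/8 = 1685/447.

p = 3.029, q = 3.770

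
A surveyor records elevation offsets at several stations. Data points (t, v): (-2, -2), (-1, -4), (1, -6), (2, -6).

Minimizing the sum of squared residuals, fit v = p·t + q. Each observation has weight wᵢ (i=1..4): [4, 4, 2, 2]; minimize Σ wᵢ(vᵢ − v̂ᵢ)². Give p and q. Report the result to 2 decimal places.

Normal-equation sums: Σwᵢ·t·t = 30, Σwᵢ·t = -6, Σwᵢ·1 = 12.
Moment sums: Σwᵢ·t·v = -4, Σwᵢ·v = -48.
AᵀWA·[p, q]ᵀ = AᵀWv becomes [[30, -6]; [-6, 12]]·[p, q]ᵀ = [-4, -48]ᵀ.
det = 30·12 − (-6)² = 324.
p = ((-4)·12 − (-6)·(-48))/324 = -28/27; q = (30·(-48) − (-6)·(-4))/324 = -122/27.

p = -1.04, q = -4.52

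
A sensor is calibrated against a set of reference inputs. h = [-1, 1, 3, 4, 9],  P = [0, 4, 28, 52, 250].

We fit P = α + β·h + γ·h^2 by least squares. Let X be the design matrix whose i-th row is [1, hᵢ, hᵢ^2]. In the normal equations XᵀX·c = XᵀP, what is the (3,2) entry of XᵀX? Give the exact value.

820

Row 3 ↔ basis h^2, column 2 ↔ basis h, so (XᵀX)_{3,2} = Σᵢ (h^2)·(h) = (1)·(-1) + (1)·(1) + (9)·(3) + (16)·(4) + (81)·(9) = 820.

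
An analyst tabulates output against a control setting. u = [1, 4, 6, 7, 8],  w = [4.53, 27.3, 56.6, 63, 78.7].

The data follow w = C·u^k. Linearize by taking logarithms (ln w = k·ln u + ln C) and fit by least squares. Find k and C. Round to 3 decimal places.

k = 1.376, C = 4.437

Taking logs, ln w = k·ln u + ln C, so regress ln w on ln u.
XᵀX = [[13.2429, 7.2034]; [7.2034, 5]], rhs = [28.9561, 17.3624]ᵀ  (here Σln u = 7.2034, Σ(ln u)² = 13.2429, Σln w = 17.3624, Σln u·ln w = 28.9561).
Δ = 13.2429·5 − (7.2034)² = 14.3252; k = (28.9561·5 − 7.2034·17.3624)/14.3252 = 1.37606, ln C = (13.2429·17.3624 − 7.2034·28.9561)/14.3252 = 1.49002, so C = exp(1.49002) = 4.43718.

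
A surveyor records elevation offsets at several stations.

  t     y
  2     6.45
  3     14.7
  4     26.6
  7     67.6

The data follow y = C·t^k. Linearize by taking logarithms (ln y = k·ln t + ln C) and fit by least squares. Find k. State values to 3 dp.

Linearized form: ln y = k·ln t + ln C. From the 4 transformed points,
Σln t = 5.1240, Σ(ln t)² = 7.3958, Σln y = 12.0464, Σln t·ln y = 16.9926.
Normal system: [[7.3958, 5.1240]; [5.1240, 4]]·[k, ln C]ᵀ = [16.9926, 12.0464]ᵀ.
Slope k = (n·Σln t·ln y − Σln t·Σln y)/(n·Σ(ln t)² − (Σln t)²) = (4·16.9926 − 5.1240·12.0464)/3.3281 = 1.87638; ln C = (Σln y − k·Σln t)/n = 0.60798.

k = 1.876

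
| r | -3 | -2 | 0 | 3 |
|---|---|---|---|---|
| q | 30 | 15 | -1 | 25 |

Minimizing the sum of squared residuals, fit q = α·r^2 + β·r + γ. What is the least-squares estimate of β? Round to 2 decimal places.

β = -0.95

The normal equations are: 178·α + (-8)·β + 22·γ = 555;  (-8)·α + 22·β + (-2)·γ = -45;  22·α + (-2)·β + 4·γ = 69.
Inverting the 3×3 Gram matrix, [α, β, γ]ᵀ = [413/132, -125/132, -19/44]ᵀ.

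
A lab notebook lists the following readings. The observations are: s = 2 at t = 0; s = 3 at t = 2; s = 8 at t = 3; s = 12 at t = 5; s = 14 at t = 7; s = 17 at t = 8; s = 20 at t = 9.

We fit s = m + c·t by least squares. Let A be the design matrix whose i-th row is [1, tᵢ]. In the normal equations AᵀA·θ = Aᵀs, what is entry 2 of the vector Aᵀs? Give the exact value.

504

Entry 2 ↔ basis t, so (Aᵀs)_{2} = Σᵢ (t)·sᵢ = (0)·(2) + (2)·(3) + (3)·(8) + (5)·(12) + (7)·(14) + (8)·(17) + (9)·(20) = 504.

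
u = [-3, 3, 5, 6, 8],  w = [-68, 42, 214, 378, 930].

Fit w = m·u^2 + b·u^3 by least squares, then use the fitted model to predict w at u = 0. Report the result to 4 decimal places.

Forming AᵀA = [[6179, 43669]; [43669, 325883]] and Aᵀw = [78244, 587528]ᵀ gives AᵀA·[m, b]ᵀ = Aᵀw.
Δ = 6179·325883 − 43669² = 106649496.
m = (78244·325883 − 43669·587528)/106649496 = -13197565/8887458; b = (6179·587528 − 43669·78244)/106649496 = 17791523/8887458.
At u = 0: ŵ = (-13197565/8887458)·(0) + (17791523/8887458)·(0) = 0.

ŵ = 0.0000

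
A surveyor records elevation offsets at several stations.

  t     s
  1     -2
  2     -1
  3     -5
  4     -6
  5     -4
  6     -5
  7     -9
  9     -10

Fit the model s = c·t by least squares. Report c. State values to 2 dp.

c = -1.11

Compute the Gram sums: Σt·t = 221.
Moment sums: Σt·s = -246.
MᵀM·[c]ᵀ = Mᵀs becomes [[221]]·[c]ᵀ = [-246]ᵀ.
Hence c = -246 / 221 ≈ -1.11312.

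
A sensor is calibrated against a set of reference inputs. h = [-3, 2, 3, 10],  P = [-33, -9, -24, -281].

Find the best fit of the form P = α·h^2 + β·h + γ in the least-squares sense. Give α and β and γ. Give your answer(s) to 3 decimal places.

α = -2.960, β = 1.633, γ = -1.363

The normal system AᵀA·[α, β, γ]ᵀ = AᵀP is [[10178, 1008, 122]; [1008, 122, 12]; [122, 12, 4]]·[α, β, γ]ᵀ = [-28649, -2801, -347]ᵀ.
Solving the 3×3 system (Gaussian elimination) gives α = -423713/143138, β = 233731/143138, γ = -97584/71569.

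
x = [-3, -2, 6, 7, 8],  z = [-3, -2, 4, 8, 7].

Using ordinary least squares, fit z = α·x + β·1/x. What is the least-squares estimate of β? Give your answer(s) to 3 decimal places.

Compute the Gram sums: Σx·x = 162, Σx·1/x = 5, Σ1/x·1/x = 11993/28224.
And Σx·z = 149, Σ1/x·z = 787/168.
det = 162·(11993/28224) − 5² = 68737/1568.
α = (149·(11993/28224) − 5·(787/168))/(68737/1568) = 1125877/1237266; β = (162·(787/168) − 5·149)/(68737/1568) = 21784/68737.

β = 0.317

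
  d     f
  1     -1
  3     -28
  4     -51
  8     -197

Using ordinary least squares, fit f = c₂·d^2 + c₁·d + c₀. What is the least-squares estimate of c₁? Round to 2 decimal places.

Entries of XᵀX: Σd^2·d^2 = 4434, Σd^2·d = 604, Σd^2 = 90, Σd·d = 90, Σd = 16, Σ1 = 4.
Right-hand side: Σd^2·f = -13677, Σd·f = -1865, Σf = -277.
XᵀX·[c₂, c₁, c₀]ᵀ = Xᵀf becomes [[4434, 604, 90]; [604, 90, 16]; [90, 16, 4]]·[c₂, c₁, c₀]ᵀ = [-13677, -1865, -277]ᵀ.
Inverting the 3×3 Gram matrix, [c₂, c₁, c₀]ᵀ = [-8849/3098, -7155/3098, 6593/1549]ᵀ.

c₁ = -2.31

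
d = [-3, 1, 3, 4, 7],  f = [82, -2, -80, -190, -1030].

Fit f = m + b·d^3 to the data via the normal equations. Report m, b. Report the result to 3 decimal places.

From the data, Σ1 = 5, Σd^3 = 408, Σd^3·d^3 = 123204.
Right-hand side: Σf = -1220, Σd^3·f = -369826.
So AᵀA·[m, b]ᵀ = Aᵀf: [[5, 408]; [408, 123204]]·[m, b]ᵀ = [-1220, -369826]ᵀ.
det = 5·123204 − 408² = 449556.
m = ((-1220)·123204 − 408·(-369826))/449556 = 48344/37463; b = (5·(-369826) − 408·(-1220))/449556 = -675685/224778.

m = 1.290, b = -3.006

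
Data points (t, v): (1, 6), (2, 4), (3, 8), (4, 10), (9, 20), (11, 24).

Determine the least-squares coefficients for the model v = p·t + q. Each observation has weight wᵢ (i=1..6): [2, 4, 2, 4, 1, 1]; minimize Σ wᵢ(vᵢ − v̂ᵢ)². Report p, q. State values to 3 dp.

The normal equations are: 302·p + 52·q = 696;  52·p + 14·q = 128.
(Σwᵢ·t·t = 302, Σwᵢ·t = 52, Σwᵢ·1 = 14, Σwᵢ·t·v = 696, Σwᵢ·v = 128.)
Δ = 302·14 − 52² = 1524.
p = (696·14 − 52·128)/1524 = 772/381; q = (302·128 − 52·696)/1524 = 616/381.

p = 2.026, q = 1.617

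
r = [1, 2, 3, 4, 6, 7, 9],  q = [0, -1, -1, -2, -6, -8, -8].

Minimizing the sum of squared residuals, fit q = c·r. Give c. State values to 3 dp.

Entries of AᵀA: Σr·r = 196.
For Aᵀq: Σr·q = -177.
AᵀA·[c]ᵀ = Aᵀq becomes [[196]]·[c]ᵀ = [-177]ᵀ.
Hence c = -177 / 196 ≈ -0.903061.

c = -0.903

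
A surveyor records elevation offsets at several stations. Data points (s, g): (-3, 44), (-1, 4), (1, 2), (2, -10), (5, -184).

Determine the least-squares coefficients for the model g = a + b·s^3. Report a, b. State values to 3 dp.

a = 2.937, b = -1.497

Entries of XᵀX: Σ1 = 5, Σs^3 = 106, Σs^3·s^3 = 16420.
For Xᵀg: Σg = -144, Σs^3·g = -24270.
Normal equations: [[5, 106]; [106, 16420]]·[a, b]ᵀ = [-144, -24270]ᵀ.
Determinant 5·16420 − 106² = 70864.
a = ((-144)·16420 − 106·(-24270))/70864 = 52035/17716; b = (5·(-24270) − 106·(-144))/70864 = -53043/35432.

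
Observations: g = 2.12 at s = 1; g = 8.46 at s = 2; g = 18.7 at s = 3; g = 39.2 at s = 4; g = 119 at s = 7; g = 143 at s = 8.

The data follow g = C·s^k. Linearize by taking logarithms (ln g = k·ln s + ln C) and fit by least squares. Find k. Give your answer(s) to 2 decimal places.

k = 2.06

Taking logs, ln g = k·ln s + ln C, so regress ln g on ln s.
Σln s = 7.2034, Σ(ln s)² = 11.7199, Σln g = 19.2259, Σln s·ln g = 29.4030.
Normal system: [[11.7199, 7.2034]; [7.2034, 6]]·[k, ln C]ᵀ = [29.4030, 19.2259]ᵀ.
Solving (det = 18.4301): k = 2.05781, ln C = 0.73378.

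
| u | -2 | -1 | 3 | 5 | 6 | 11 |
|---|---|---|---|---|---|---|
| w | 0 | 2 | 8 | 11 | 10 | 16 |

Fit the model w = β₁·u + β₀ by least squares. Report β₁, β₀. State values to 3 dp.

Forming MᵀM = [[196, 22]; [22, 6]] and Mᵀw = [313, 47]ᵀ gives MᵀM·[β₁, β₀]ᵀ = Mᵀw.
Eliminating β₀: 6·(row 1) − 22·(row 2) gives 692·β₁ = 6·313 − 22·47 = 844, so β₁ = 211/173.
Then β₀ = (47 − 22·(211/173))/6 = 1163/346.

β₁ = 1.220, β₀ = 3.361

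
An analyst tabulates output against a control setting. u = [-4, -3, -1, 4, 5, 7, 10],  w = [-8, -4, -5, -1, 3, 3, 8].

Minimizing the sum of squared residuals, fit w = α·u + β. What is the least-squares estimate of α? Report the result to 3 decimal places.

Sums needed: Σu·u = 216, Σu = 18, Σ1 = 7.
Right-hand side: Σu·w = 161, Σw = -4.
Normal equations: [[216, 18]; [18, 7]]·[α, β]ᵀ = [161, -4]ᵀ.
Eliminating β: 7·(row 1) − 18·(row 2) gives 1188·α = 7·161 − 18·(-4) = 1199, so α = 109/108.
Then β = ((-4) − 18·(109/108))/7 = -19/6.

α = 1.009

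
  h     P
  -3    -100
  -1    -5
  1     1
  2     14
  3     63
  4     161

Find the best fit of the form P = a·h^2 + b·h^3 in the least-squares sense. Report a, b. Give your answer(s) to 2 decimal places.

Sums needed: Σh^2·h^2 = 436, Σh^2·h^3 = 1056, Σh^3·h^3 = 5620.
Moment sums: Σh^2·P = 2295, Σh^3·P = 14823.
XᵀX·[a, b]ᵀ = XᵀP becomes [[436, 1056]; [1056, 5620]]·[a, b]ᵀ = [2295, 14823]ᵀ.
det = 436·5620 − 1056² = 1335184.
a = (2295·5620 − 1056·14823)/1335184 = -688797/333796; b = (436·14823 − 1056·2295)/1335184 = 1009827/333796.

a = -2.06, b = 3.03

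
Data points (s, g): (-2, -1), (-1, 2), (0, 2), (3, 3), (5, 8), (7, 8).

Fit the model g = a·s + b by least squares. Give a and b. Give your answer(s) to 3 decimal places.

a = 0.953, b = 1.760

Compute the Gram sums: Σs·s = 88, Σs = 12, Σ1 = 6.
And Σs·g = 105, Σg = 22.
Eliminating b: 6·(row 1) − 12·(row 2) gives 384·a = 6·105 − 12·22 = 366, so a = 61/64.
Then b = (22 − 12·(61/64))/6 = 169/96.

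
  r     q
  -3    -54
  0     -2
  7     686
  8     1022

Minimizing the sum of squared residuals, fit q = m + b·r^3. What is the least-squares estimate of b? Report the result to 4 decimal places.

The normal equations are: 4·m + 828·b = 1652;  828·m + 380522·b = 760020.
(Σ1 = 4, Σr^3 = 828, Σr^3·r^3 = 380522, Σq = 1652, Σr^3·q = 760020.)
det = 4·380522 − 828² = 836504.
m = (1652·380522 − 828·760020)/836504 = -84277/104563; b = (4·760020 − 828·1652)/836504 = 209028/104563.

b = 1.9991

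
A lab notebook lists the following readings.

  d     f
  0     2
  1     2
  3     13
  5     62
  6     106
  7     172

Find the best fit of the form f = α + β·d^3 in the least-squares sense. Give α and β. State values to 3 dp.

With design matrix M, MᵀM = [[6, 712]; [712, 180660]] and Mᵀf = [357, 89995]ᵀ.
Δ = 6·180660 − 712² = 577016.
α = (357·180660 − 712·89995)/577016 = 104795/144254; β = (6·89995 − 712·357)/577016 = 142893/288508.

α = 0.726, β = 0.495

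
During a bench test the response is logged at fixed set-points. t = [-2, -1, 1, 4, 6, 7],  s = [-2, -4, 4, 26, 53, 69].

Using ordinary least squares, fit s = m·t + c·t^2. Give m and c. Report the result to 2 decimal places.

Compute the Gram sums: Σt·t = 107, Σt·t^2 = 615, Σt^2·t^2 = 3971.
For Mᵀs: Σt·s = 917, Σt^2·s = 5697.
det = 107·3971 − 615² = 46672.
m = (917·3971 − 615·5697)/46672 = 17219/5834; c = (107·5697 − 615·917)/46672 = 5703/5834.

m = 2.95, c = 0.98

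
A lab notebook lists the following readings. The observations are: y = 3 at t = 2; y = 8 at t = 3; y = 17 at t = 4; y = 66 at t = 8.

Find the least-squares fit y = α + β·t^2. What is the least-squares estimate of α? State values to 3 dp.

α = -0.846

From the data, Σ1 = 4, Σt^2 = 93, Σt^2·t^2 = 4449.
For Xᵀy: Σy = 94, Σt^2·y = 4580.
XᵀX·[α, β]ᵀ = Xᵀy becomes [[4, 93]; [93, 4449]]·[α, β]ᵀ = [94, 4580]ᵀ.
Δ = 4·4449 − 93² = 9147.
α = (94·4449 − 93·4580)/9147 = -2578/3049; β = (4·4580 − 93·94)/9147 = 9578/9147.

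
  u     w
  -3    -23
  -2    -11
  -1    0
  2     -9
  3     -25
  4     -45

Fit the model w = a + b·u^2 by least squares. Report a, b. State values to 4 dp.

a = 2.3489, b = -2.9557

Sums needed: Σ1 = 6, Σu^2 = 43, Σu^2·u^2 = 451.
Moment sums: Σw = -113, Σu^2·w = -1232.
So MᵀM·[a, b]ᵀ = Mᵀw: [[6, 43]; [43, 451]]·[a, b]ᵀ = [-113, -1232]ᵀ.
det = 6·451 − 43² = 857.
a = ((-113)·451 − 43·(-1232))/857 = 2013/857; b = (6·(-1232) − 43·(-113))/857 = -2533/857.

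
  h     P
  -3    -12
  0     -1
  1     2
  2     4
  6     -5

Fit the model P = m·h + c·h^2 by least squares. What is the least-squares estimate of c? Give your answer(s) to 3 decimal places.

c = -0.547

Normal-equation sums: Σh·h = 50, Σh·h^2 = 198, Σh^2·h^2 = 1394.
And Σh·P = 16, Σh^2·P = -270.
So AᵀA·[m, c]ᵀ = AᵀP: [[50, 198]; [198, 1394]]·[m, c]ᵀ = [16, -270]ᵀ.
det = 50·1394 − 198² = 30496.
m = (16·1394 − 198·(-270))/30496 = 18941/7624; c = (50·(-270) − 198·16)/30496 = -4167/7624.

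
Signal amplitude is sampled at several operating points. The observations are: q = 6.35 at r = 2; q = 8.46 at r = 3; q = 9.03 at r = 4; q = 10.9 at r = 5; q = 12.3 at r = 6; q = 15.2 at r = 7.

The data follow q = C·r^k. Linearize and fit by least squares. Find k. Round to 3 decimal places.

k = 0.647

Let Y = ln q. Fitting Y = k·ln r + ln C by least squares:
Over the data: Σln r = 8.5252, Σ(ln r)² = 13.1965, Σln q = 13.8040, Σln r·ln q = 20.3143.
Normal system: [[13.1965, 8.5252]; [8.5252, 6]]·[k, ln C]ᵀ = [20.3143, 13.8040]ᵀ.
Solving (det = 6.5005): k = 0.64682, ln C = 1.38163.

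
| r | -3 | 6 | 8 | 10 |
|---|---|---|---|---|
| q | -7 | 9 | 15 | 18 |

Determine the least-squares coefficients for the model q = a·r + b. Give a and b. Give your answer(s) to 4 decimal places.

a = 1.9367, b = -1.4177

Sums needed: Σr·r = 209, Σr = 21, Σ1 = 4.
For Aᵀq: Σr·q = 375, Σq = 35.
So AᵀA·[a, b]ᵀ = Aᵀq: [[209, 21]; [21, 4]]·[a, b]ᵀ = [375, 35]ᵀ.
det = 209·4 − 21² = 395.
a = (375·4 − 21·35)/395 = 153/79; b = (209·35 − 21·375)/395 = -112/79.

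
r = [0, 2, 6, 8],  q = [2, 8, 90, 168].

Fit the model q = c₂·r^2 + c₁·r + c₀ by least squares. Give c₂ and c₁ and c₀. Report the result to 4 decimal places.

With design matrix X, XᵀX = [[5408, 736, 104]; [736, 104, 16]; [104, 16, 4]] and Xᵀq = [14024, 1900, 268]ᵀ.
Inverting the 3×3 Gram matrix, [c₂, c₁, c₀]ᵀ = [3, -33/10, 11/5]ᵀ.

c₂ = 3.0000, c₁ = -3.3000, c₀ = 2.2000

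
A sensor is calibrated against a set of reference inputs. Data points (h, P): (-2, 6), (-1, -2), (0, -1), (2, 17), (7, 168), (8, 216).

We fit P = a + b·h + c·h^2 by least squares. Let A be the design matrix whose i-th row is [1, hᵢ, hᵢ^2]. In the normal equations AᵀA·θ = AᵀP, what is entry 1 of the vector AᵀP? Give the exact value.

Entry 1 ↔ basis 1, so (AᵀP)_{1} = Σᵢ Pᵢ = (1)·(6) + (1)·(-2) + (1)·(-1) + (1)·(17) + (1)·(168) + (1)·(216) = 404.

404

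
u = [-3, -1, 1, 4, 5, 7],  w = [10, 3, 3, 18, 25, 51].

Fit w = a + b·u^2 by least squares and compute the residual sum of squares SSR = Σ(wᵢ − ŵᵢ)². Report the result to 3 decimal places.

The normal equations are: 6·a + 101·b = 110;  101·a + 3365·b = 3508.
Δ = 6·3365 − 101² = 9989.
a = (110·3365 − 101·3508)/9989 = 15842/9989; b = (6·3508 − 101·110)/9989 = 9938/9989.
Residuals: -5394/9989, 4187/9989, 4187/9989, 4952/9989, -2081/1427, 6635/9989; SSR = 34528/9989.

SSR = 3.457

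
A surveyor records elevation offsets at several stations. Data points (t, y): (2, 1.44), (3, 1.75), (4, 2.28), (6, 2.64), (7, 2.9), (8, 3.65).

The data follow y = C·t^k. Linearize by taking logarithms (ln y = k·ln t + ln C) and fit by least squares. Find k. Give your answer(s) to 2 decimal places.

Linearized form: ln y = k·ln t + ln C. From the 6 transformed points,
Σln t = 8.9952, Σ(ln t)² = 14.9303, Σln y = 5.0787, Σln t·ln y = 8.5136.
Normal system: [[14.9303, 8.9952]; [8.9952, 6]]·[k, ln C]ᵀ = [8.5136, 5.0787]ᵀ.
Δ = 14.9303·6 − (8.9952)² = 8.6686; k = (8.5136·6 − 8.9952·5.0787)/8.6686 = 0.62278, ln C = (14.9303·5.0787 − 8.9952·8.5136)/8.6686 = -0.08722.

k = 0.62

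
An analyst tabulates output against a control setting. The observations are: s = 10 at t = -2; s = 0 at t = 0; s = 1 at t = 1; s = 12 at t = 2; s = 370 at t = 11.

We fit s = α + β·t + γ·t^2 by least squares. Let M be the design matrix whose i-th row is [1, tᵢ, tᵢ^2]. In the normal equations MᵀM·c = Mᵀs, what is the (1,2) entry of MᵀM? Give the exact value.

12

Row 1 ↔ basis 1, column 2 ↔ basis t, so (MᵀM)_{1,2} = Σᵢ t = (1)·(-2) + (1)·(0) + (1)·(1) + (1)·(2) + (1)·(11) = 12.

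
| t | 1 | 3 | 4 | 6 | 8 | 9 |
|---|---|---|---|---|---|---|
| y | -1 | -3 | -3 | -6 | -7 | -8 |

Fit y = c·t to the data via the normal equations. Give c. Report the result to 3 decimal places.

c = -0.899

The normal equations are: 207·c = -186.
(Σt·t = 207, Σt·y = -186.)
c = (-186)/207 = -0.898551.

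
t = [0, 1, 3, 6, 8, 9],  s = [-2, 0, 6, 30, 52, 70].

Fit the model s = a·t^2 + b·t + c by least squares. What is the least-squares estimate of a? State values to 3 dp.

a = 0.885

Forming AᵀA = [[12035, 1485, 191]; [1485, 191, 27]; [191, 27, 6]] and Aᵀs = [10132, 1244, 156]ᵀ gives AᵀA·[a, b, c]ᵀ = Aᵀs.
Inverting the 3×3 Gram matrix, [a, b, c]ᵀ = [54/61, -1430/8479, -12052/8479]ᵀ.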